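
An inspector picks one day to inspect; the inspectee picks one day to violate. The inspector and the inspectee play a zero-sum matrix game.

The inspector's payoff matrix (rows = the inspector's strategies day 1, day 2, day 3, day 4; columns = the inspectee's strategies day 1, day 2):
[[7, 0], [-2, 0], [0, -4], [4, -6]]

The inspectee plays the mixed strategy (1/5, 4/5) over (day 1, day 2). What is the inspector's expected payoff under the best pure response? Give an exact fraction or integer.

7/5

day 1: (7)·(1/5) + (0)·(4/5) = 7/5.
day 2: (-2)·(1/5) + (0)·(4/5) = -2/5.
day 3: (0)·(1/5) + (-4)·(4/5) = -16/5.
day 4: (4)·(1/5) + (-6)·(4/5) = -4.
The best pure response is day 1 with expected payoff 7/5.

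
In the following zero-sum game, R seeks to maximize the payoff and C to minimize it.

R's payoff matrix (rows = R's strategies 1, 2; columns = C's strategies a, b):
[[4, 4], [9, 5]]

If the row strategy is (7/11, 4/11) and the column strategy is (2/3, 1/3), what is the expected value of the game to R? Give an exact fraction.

Against (2/3, 1/3), each row's expected payoff is 1: 4; 2: 23/3.
Taking the (7/11, 4/11)-weighted average: (7/11)·(4) + (4/11)·(23/3) = 16/3.

16/3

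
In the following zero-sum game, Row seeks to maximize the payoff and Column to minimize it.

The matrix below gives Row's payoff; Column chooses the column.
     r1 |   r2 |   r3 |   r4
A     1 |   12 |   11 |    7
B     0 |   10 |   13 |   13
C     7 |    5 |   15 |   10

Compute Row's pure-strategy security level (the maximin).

5

The worst-case payoff for each row is A: 1, B: 0, C: 5.
The best of these is 5.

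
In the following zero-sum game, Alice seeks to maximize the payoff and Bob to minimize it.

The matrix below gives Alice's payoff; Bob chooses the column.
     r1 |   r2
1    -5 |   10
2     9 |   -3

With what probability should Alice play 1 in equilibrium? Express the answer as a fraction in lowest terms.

4/9

Row minima are -5 and -3, so Alice's maximin is -3; column maxima are 9 and 10, so Bob's minimax is 9. These differ, so the equilibrium is in mixed strategies.
Let Alice play 1 with probability p. Bob is indifferent when −5p + 9(1−p) = 10p − 3(1−p), giving p = 4/9.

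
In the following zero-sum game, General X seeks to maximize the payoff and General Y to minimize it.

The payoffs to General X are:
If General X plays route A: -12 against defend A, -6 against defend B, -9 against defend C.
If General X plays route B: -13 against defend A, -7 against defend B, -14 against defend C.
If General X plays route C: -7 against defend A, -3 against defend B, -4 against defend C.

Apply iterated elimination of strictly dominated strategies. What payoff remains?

Column defend B is strictly dominated by defend A for General Y (-12<-6, -13<-7, -7<-3); eliminate defend B.
Row route B is strictly dominated by row route A (-12>-13, -9>-14); eliminate route B.
Row route A is strictly dominated by row route C (-7>-12, -4>-9); eliminate route A.
Column defend C is strictly dominated by defend A for General Y (-7<-4); eliminate defend C.
Only (route C, defend A) remains, with payoff -7.

-7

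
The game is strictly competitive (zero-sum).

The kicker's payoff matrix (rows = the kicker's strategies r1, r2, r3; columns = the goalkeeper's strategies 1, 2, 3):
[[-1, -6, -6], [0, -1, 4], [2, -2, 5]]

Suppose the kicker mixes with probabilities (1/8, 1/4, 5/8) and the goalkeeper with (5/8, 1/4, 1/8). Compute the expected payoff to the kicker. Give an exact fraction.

Against (5/8, 1/4, 1/8), each row's expected payoff is r1: -23/8; r2: 1/4; r3: 11/8.
Taking the (1/8, 1/4, 5/8)-weighted average: (1/8)·(-23/8) + (1/4)·(1/4) + (5/8)·(11/8) = 9/16.

9/16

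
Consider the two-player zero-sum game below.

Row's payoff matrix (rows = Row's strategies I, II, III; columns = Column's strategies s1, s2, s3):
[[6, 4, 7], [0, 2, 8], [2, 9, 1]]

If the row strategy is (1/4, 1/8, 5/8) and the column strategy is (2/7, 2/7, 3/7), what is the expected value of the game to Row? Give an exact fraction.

235/56

Against (2/7, 2/7, 3/7), each row's expected payoff is I: 41/7; II: 4; III: 25/7.
Taking the (1/4, 1/8, 5/8)-weighted average: (1/4)·(41/7) + (1/8)·(4) + (5/8)·(25/7) = 235/56.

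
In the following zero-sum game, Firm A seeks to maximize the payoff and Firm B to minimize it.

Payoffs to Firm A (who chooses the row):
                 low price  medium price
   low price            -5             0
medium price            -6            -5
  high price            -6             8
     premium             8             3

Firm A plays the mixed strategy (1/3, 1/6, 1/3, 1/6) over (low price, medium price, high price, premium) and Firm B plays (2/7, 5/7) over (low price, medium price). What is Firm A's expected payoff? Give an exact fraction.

5/7

Against (2/7, 5/7), each row's expected payoff is low price: -10/7; medium price: -37/7; high price: 4; premium: 31/7.
Taking the (1/3, 1/6, 1/3, 1/6)-weighted average: (1/3)·(-10/7) + (1/6)·(-37/7) + (1/3)·(4) + (1/6)·(31/7) = 5/7.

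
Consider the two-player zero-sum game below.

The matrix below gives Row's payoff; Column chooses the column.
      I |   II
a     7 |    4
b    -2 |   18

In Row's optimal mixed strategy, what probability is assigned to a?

20/23

Row minima are 4 and -2, so Row's maximin is 4; column maxima are 7 and 18, so Column's minimax is 7. These differ, so the equilibrium is in mixed strategies.
Let Row play a with probability p. Column is indifferent when 7p − 2(1−p) = 4p + 18(1−p), giving p = 20/23.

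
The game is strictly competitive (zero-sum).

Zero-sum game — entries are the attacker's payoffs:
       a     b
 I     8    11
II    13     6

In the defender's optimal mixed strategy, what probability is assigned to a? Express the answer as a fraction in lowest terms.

1/2

Row minima are 8 and 6, so the attacker's maximin is 8; column maxima are 13 and 11, so the defender's minimax is 11. These differ, so the equilibrium is in mixed strategies.
Let the defender play a with probability q. The attacker is indifferent when 8q + 11(1−q) = 13q + 6(1−q), giving q = 1/2.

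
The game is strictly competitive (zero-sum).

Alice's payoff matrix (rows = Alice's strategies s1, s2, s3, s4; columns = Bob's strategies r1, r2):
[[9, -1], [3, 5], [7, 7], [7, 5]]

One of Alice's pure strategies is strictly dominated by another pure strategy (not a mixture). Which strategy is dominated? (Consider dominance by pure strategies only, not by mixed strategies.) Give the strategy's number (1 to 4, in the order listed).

Compare s2 with s3: 7 > 3, 7 > 5.
So s3 strictly dominates s2 for Alice; s2 is strictly dominated.

2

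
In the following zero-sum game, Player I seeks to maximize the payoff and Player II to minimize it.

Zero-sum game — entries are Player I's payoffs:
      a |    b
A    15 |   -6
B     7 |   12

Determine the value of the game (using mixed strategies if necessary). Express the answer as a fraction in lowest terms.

Row minima are -6 and 7, so Player I's maximin is 7; column maxima are 15 and 12, so Player II's minimax is 12. These differ, so the equilibrium is in mixed strategies.
Let Player I play A with probability p. Player II is indifferent when 15p + 7(1−p) = −6p + 12(1−p), giving p = 5/26.
Let Player II play a with probability q. Player I is indifferent when 15q − 6(1−q) = 7q + 12(1−q), giving q = 9/13.
The value is 15·(9/13) + (-6)·(4/13) = 111/13.

111/13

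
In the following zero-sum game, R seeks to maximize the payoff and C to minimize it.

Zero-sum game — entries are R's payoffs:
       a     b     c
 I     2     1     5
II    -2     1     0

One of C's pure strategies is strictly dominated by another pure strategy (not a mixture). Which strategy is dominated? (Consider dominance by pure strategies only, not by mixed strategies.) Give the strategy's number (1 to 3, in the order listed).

3

C prefers columns that give R less. Compare c with a: 2 < 5, -2 < 0.
So a strictly dominates c for C; c is strictly dominated.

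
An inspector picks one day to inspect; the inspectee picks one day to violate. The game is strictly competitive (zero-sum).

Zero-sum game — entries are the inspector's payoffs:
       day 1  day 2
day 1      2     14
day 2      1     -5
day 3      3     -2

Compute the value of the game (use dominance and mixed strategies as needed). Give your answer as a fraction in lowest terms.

46/17

Row day 2 is strictly dominated by row day 3, so the inspector never plays it.
The remaining 2×2 game on (day 1, day 3) × (day 1, day 2) has no saddle point. Let the inspector play day 1 with probability p; indifference gives 2p + 3(1−p) = 14p − 2(1−p), so p = 5/17.
Similarly the inspectee's optimal q on day 1 is 16/17, and the value is 2·(16/17) + (14)·(1/17) = 46/17.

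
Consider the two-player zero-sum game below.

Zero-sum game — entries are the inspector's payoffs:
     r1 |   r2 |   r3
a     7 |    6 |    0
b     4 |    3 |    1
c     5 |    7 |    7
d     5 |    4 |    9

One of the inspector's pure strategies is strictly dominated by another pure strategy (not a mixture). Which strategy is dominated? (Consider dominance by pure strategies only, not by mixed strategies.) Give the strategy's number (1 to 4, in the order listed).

2

Compare b with c: 5 > 4, 7 > 3, 7 > 1.
So c strictly dominates b for the inspector; b is strictly dominated.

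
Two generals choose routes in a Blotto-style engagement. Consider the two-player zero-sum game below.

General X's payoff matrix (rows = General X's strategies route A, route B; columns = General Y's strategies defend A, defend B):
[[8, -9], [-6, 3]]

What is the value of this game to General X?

Row minima are -9 and -6, so General X's maximin is -6; column maxima are 8 and 3, so General Y's minimax is 3. These differ, so the equilibrium is in mixed strategies.
Let General X play route A with probability p. General Y is indifferent when 8p − 6(1−p) = −9p + 3(1−p), giving p = 9/26.
Let General Y play defend A with probability q. General X is indifferent when 8q − 9(1−q) = −6q + 3(1−q), giving q = 6/13.
The value is 8·(6/13) + (-9)·(7/13) = -15/13.

-15/13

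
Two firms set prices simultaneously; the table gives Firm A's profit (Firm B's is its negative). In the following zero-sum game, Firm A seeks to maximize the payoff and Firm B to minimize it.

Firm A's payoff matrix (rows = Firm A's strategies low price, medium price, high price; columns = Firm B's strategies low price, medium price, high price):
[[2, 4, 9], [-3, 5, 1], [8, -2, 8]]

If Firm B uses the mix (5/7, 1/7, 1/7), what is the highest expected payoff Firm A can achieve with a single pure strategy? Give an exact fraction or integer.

low price: (2)·(5/7) + (4)·(1/7) + (9)·(1/7) = 23/7.
medium price: (-3)·(5/7) + (5)·(1/7) + (1)·(1/7) = -9/7.
high price: (8)·(5/7) + (-2)·(1/7) + (8)·(1/7) = 46/7.
The best pure response is high price with expected payoff 46/7.

46/7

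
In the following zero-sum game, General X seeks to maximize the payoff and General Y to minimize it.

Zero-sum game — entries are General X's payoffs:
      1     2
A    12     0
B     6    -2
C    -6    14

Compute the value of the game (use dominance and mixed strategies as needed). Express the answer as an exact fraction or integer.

21/4

Row B is strictly dominated by row A, so General X never plays it.
The remaining 2×2 game on (A, C) × (1, 2) has no saddle point. Let General X play A with probability p; indifference gives 12p − 6(1−p) = 14(1−p), so p = 5/8.
Similarly General Y's optimal q on 1 is 7/16, and the value is 12·(7/16) + (0)·(9/16) = 21/4.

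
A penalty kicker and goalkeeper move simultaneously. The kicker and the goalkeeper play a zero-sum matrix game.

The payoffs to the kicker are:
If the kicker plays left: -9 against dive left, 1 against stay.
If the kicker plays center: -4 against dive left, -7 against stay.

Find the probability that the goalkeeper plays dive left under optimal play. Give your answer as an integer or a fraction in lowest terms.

8/13

Row minima are -9 and -7, so the kicker's maximin is -7; column maxima are -4 and 1, so the goalkeeper's minimax is -4. These differ, so the equilibrium is in mixed strategies.
Let the goalkeeper play dive left with probability q. The kicker is indifferent when −9q + (1−q) = −4q − 7(1−q), giving q = 8/13.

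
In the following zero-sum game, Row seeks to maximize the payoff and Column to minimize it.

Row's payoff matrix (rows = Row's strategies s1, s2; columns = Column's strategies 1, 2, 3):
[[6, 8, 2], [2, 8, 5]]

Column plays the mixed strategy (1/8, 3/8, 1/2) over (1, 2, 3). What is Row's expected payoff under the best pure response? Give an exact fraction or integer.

23/4

s1: (6)·(1/8) + (8)·(3/8) + (2)·(1/2) = 19/4.
s2: (2)·(1/8) + (8)·(3/8) + (5)·(1/2) = 23/4.
The best pure response is s2 with expected payoff 23/4.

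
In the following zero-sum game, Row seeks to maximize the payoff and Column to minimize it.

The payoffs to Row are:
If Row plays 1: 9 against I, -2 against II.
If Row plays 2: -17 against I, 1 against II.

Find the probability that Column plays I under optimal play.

Row minima are -2 and -17, so Row's maximin is -2; column maxima are 9 and 1, so Column's minimax is 1. These differ, so the equilibrium is in mixed strategies.
Let Column play I with probability q. Row is indifferent when 9q − 2(1−q) = −17q + (1−q), giving q = 3/29.

3/29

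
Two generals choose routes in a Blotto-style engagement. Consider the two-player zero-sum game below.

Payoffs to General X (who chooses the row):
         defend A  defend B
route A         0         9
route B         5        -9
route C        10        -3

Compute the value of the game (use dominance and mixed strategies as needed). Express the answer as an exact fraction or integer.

45/11

Row route B is strictly dominated by row route C, so General X never plays it.
The remaining 2×2 game on (route A, route C) × (defend A, defend B) has no saddle point. Let General X play route A with probability p; indifference gives 10(1−p) = 9p − 3(1−p), so p = 13/22.
Similarly General Y's optimal q on defend A is 6/11, and the value is 0·(6/11) + (9)·(5/11) = 45/11.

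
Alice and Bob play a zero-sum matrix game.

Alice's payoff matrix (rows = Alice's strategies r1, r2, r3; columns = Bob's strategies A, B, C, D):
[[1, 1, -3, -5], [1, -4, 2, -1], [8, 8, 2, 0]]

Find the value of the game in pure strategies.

Row minima: -5, -4, 0 → Alice's maximin is 0.
Column maxima: 8, 8, 2, 0 → Bob's minimax is 0.
They coincide at (r3, D), so the value is 0.

0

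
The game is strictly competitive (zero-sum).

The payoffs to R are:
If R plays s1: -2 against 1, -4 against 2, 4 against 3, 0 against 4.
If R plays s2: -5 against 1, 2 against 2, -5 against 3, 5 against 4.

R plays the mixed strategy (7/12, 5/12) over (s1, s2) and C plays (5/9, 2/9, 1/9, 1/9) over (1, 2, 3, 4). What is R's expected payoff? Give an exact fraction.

-203/108

Against (5/9, 2/9, 1/9, 1/9), each row's expected payoff is s1: -14/9; s2: -7/3.
Taking the (7/12, 5/12)-weighted average: (7/12)·(-14/9) + (5/12)·(-7/3) = -203/108.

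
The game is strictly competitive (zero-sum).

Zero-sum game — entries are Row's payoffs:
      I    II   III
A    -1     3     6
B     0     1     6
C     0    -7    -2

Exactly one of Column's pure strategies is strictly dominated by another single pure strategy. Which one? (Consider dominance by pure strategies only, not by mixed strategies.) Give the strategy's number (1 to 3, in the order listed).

Column prefers columns that give Row less. Compare III with II: 3 < 6, 1 < 6, -7 < -2.
So II strictly dominates III for Column; III is strictly dominated.

3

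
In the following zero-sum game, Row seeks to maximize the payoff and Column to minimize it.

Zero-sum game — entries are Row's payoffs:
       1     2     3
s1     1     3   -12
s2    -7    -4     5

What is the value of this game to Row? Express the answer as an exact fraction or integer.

Column 2 is strictly dominated by 1 for Column (it gives Row more in every row).
The remaining 2×2 game on (s1, s2) × (1, 3) has no saddle point. Let Row play s1 with probability p; indifference gives p − 7(1−p) = −12p + 5(1−p), so p = 12/25.
Similarly Column's optimal q on 1 is 17/25, and the value is 1·(17/25) + (-12)·(8/25) = -79/25.

-79/25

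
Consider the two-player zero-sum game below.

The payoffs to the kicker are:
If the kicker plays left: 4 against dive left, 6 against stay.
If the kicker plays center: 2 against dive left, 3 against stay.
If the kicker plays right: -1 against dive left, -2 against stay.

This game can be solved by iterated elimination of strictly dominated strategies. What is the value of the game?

4

Row right is strictly dominated by row left (4>-1, 6>-2); eliminate right.
Row center is strictly dominated by row left (4>2, 6>3); eliminate center.
Column stay is strictly dominated by dive left for the goalkeeper (4<6); eliminate stay.
Only (left, dive left) remains, with payoff 4.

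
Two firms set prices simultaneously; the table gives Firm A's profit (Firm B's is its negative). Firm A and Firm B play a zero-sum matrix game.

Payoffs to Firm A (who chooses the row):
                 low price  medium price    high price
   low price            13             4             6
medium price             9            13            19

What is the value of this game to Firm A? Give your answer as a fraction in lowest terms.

133/13

Column high price is strictly dominated by medium price for Firm B (it gives Firm A more in every row).
The remaining 2×2 game on (low price, medium price) × (low price, medium price) has no saddle point. Let Firm A play low price with probability p; indifference gives 13p + 9(1−p) = 4p + 13(1−p), so p = 4/13.
Similarly Firm B's optimal q on low price is 9/13, and the value is 13·(9/13) + (4)·(4/13) = 133/13.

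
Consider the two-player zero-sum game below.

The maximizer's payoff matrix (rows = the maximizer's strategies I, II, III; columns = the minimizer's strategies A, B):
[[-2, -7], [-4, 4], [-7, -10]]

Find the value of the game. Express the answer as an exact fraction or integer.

Row III is strictly dominated by row I, so the maximizer never plays it.
The remaining 2×2 game on (I, II) × (A, B) has no saddle point. Let the maximizer play I with probability p; indifference gives −2p − 4(1−p) = −7p + 4(1−p), so p = 8/13.
Similarly the minimizer's optimal q on A is 11/13, and the value is -2·(11/13) + (-7)·(2/13) = -36/13.

-36/13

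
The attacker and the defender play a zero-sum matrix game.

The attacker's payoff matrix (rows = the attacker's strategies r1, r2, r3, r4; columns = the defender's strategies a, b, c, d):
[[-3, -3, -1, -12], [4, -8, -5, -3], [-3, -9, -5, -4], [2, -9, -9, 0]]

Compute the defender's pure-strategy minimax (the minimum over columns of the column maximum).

-3

The worst case (largest entry) in each column is a: 4, b: -3, c: -1, d: 0.
The best (smallest) of these is -3.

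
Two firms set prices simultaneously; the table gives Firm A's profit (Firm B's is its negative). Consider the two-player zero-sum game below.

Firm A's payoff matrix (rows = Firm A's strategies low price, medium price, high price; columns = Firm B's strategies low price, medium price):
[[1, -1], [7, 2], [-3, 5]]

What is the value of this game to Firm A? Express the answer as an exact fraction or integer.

41/13

Row low price is strictly dominated by row medium price, so Firm A never plays it.
The remaining 2×2 game on (medium price, high price) × (low price, medium price) has no saddle point. Let Firm A play medium price with probability p; indifference gives 7p − 3(1−p) = 2p + 5(1−p), so p = 8/13.
Similarly Firm B's optimal q on low price is 3/13, and the value is 7·(3/13) + (2)·(10/13) = 41/13.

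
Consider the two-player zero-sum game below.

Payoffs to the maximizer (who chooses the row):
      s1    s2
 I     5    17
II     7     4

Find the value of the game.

Row minima are 5 and 4, so the maximizer's maximin is 5; column maxima are 7 and 17, so the minimizer's minimax is 7. These differ, so the equilibrium is in mixed strategies.
Let the maximizer play I with probability p. The minimizer is indifferent when 5p + 7(1−p) = 17p + 4(1−p), giving p = 1/5.
Let the minimizer play s1 with probability q. The maximizer is indifferent when 5q + 17(1−q) = 7q + 4(1−q), giving q = 13/15.
The value is 5·(13/15) + (17)·(2/15) = 33/5.

33/5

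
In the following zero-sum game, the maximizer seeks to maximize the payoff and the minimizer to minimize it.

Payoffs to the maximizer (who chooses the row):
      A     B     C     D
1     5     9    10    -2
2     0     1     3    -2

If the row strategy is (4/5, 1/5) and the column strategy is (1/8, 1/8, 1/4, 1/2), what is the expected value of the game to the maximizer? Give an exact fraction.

103/40

Against (1/8, 1/8, 1/4, 1/2), each row's expected payoff is 1: 13/4; 2: -1/8.
Taking the (4/5, 1/5)-weighted average: (4/5)·(13/4) + (1/5)·(-1/8) = 103/40.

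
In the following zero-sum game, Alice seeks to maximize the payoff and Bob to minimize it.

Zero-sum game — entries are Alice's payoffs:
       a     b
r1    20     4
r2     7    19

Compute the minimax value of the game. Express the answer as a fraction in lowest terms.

88/7

Row minima are 4 and 7, so Alice's maximin is 7; column maxima are 20 and 19, so Bob's minimax is 19. These differ, so the equilibrium is in mixed strategies.
Let Alice play r1 with probability p. Bob is indifferent when 20p + 7(1−p) = 4p + 19(1−p), giving p = 3/7.
Let Bob play a with probability q. Alice is indifferent when 20q + 4(1−q) = 7q + 19(1−q), giving q = 15/28.
The value is 20·(15/28) + (4)·(13/28) = 88/7.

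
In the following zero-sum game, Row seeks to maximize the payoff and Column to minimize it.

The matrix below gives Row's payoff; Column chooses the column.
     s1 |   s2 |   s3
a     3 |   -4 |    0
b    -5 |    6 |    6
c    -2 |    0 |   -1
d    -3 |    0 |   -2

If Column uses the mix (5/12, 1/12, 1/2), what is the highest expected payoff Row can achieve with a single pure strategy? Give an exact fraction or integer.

17/12

a: (3)·(5/12) + (-4)·(1/12) + (0)·(1/2) = 11/12.
b: (-5)·(5/12) + (6)·(1/12) + (6)·(1/2) = 17/12.
c: (-2)·(5/12) + (0)·(1/12) + (-1)·(1/2) = -4/3.
d: (-3)·(5/12) + (0)·(1/12) + (-2)·(1/2) = -9/4.
The best pure response is b with expected payoff 17/12.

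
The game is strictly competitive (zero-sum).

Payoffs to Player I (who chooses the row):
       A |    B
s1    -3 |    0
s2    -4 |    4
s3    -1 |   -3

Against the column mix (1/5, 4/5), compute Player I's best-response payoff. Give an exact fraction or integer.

s1: (-3)·(1/5) + (0)·(4/5) = -3/5.
s2: (-4)·(1/5) + (4)·(4/5) = 12/5.
s3: (-1)·(1/5) + (-3)·(4/5) = -13/5.
The best pure response is s2 with expected payoff 12/5.

12/5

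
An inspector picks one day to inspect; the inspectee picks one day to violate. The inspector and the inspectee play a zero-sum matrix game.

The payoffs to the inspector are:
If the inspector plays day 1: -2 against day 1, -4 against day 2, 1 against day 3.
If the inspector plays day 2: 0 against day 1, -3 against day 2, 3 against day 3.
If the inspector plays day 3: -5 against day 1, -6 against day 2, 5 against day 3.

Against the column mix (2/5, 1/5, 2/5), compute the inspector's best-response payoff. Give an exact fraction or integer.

day 1: (-2)·(2/5) + (-4)·(1/5) + (1)·(2/5) = -6/5.
day 2: (0)·(2/5) + (-3)·(1/5) + (3)·(2/5) = 3/5.
day 3: (-5)·(2/5) + (-6)·(1/5) + (5)·(2/5) = -6/5.
The best pure response is day 2 with expected payoff 3/5.

3/5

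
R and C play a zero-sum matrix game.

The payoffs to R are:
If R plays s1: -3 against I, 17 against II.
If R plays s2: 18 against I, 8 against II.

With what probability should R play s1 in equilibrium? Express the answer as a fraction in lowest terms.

Row minima are -3 and 8, so R's maximin is 8; column maxima are 18 and 17, so C's minimax is 17. These differ, so the equilibrium is in mixed strategies.
Let R play s1 with probability p. C is indifferent when −3p + 18(1−p) = 17p + 8(1−p), giving p = 1/3.

1/3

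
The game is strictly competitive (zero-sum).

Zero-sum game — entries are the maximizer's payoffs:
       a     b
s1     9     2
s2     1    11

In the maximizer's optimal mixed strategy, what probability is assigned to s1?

10/17

Row minima are 2 and 1, so the maximizer's maximin is 2; column maxima are 9 and 11, so the minimizer's minimax is 9. These differ, so the equilibrium is in mixed strategies.
Let the maximizer play s1 with probability p. The minimizer is indifferent when 9p + (1−p) = 2p + 11(1−p), giving p = 10/17.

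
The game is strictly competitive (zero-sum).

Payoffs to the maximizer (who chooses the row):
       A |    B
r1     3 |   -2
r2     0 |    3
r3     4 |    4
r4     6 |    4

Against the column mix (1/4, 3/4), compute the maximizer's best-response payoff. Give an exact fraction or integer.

9/2

r1: (3)·(1/4) + (-2)·(3/4) = -3/4.
r2: (0)·(1/4) + (3)·(3/4) = 9/4.
r3: (4)·(1/4) + (4)·(3/4) = 4.
r4: (6)·(1/4) + (4)·(3/4) = 9/2.
The best pure response is r4 with expected payoff 9/2.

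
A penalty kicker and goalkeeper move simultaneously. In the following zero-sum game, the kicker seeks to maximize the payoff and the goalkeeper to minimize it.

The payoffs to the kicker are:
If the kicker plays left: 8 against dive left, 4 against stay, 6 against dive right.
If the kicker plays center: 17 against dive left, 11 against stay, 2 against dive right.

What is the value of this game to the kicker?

58/11

Column dive left is strictly dominated by stay for the goalkeeper (it gives the kicker more in every row).
The remaining 2×2 game on (left, center) × (stay, dive right) has no saddle point. Let the kicker play left with probability p; indifference gives 4p + 11(1−p) = 6p + 2(1−p), so p = 9/11.
Similarly the goalkeeper's optimal q on stay is 4/11, and the value is 4·(4/11) + (6)·(7/11) = 58/11.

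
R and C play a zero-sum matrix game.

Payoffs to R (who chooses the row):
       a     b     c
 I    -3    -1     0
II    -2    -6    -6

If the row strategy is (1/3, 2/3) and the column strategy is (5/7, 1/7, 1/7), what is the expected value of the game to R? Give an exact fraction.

-20/7

Against (5/7, 1/7, 1/7), each row's expected payoff is I: -16/7; II: -22/7.
Taking the (1/3, 2/3)-weighted average: (1/3)·(-16/7) + (2/3)·(-22/7) = -20/7.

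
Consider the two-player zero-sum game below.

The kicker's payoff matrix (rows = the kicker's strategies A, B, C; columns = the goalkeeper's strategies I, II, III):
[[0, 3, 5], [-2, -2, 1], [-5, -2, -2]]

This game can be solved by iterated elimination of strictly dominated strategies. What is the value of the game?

Row C is strictly dominated by row A (0>-5, 3>-2, 5>-2); eliminate C.
Row B is strictly dominated by row A (0>-2, 3>-2, 5>1); eliminate B.
Column II is strictly dominated by I for the goalkeeper (0<3); eliminate II.
Column III is strictly dominated by I for the goalkeeper (0<5); eliminate III.
Only (A, I) remains, with payoff 0.

0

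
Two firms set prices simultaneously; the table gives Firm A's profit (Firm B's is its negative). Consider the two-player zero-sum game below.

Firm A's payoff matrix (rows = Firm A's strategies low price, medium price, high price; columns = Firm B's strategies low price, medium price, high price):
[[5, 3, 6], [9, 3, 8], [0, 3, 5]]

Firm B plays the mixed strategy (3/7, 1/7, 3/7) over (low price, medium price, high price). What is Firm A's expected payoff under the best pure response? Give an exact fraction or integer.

54/7

low price: (5)·(3/7) + (3)·(1/7) + (6)·(3/7) = 36/7.
medium price: (9)·(3/7) + (3)·(1/7) + (8)·(3/7) = 54/7.
high price: (0)·(3/7) + (3)·(1/7) + (5)·(3/7) = 18/7.
The best pure response is medium price with expected payoff 54/7.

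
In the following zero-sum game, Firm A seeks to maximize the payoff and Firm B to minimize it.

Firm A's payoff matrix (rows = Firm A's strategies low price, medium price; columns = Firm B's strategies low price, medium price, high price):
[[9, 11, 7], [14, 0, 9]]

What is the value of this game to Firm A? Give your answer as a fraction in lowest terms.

99/13

Column low price is strictly dominated by high price for Firm B (it gives Firm A more in every row).
The remaining 2×2 game on (low price, medium price) × (medium price, high price) has no saddle point. Let Firm A play low price with probability p; indifference gives 11p = 7p + 9(1−p), so p = 9/13.
Similarly Firm B's optimal q on medium price is 2/13, and the value is 11·(2/13) + (7)·(11/13) = 99/13.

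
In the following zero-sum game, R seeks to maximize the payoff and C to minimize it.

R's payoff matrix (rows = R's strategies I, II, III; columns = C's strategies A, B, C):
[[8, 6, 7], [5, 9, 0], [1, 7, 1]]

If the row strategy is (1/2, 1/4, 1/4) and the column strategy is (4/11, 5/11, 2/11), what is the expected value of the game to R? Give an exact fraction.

Against (4/11, 5/11, 2/11), each row's expected payoff is I: 76/11; II: 65/11; III: 41/11.
Taking the (1/2, 1/4, 1/4)-weighted average: (1/2)·(76/11) + (1/4)·(65/11) + (1/4)·(41/11) = 129/22.

129/22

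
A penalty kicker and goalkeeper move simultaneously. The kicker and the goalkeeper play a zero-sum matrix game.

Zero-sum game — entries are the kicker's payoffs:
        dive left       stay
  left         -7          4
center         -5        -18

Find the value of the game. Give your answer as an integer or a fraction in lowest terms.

-73/12

Row minima are -7 and -18, so the kicker's maximin is -7; column maxima are -5 and 4, so the goalkeeper's minimax is -5. These differ, so the equilibrium is in mixed strategies.
Let the kicker play left with probability p. The goalkeeper is indifferent when −7p − 5(1−p) = 4p − 18(1−p), giving p = 13/24.
Let the goalkeeper play dive left with probability q. The kicker is indifferent when −7q + 4(1−q) = −5q − 18(1−q), giving q = 11/12.
The value is -7·(11/12) + (4)·(1/12) = -73/12.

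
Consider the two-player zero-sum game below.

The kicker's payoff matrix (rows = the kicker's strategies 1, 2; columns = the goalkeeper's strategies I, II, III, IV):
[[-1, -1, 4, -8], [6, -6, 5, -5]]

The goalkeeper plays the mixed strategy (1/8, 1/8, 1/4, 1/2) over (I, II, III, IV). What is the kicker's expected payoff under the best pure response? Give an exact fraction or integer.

1: (-1)·(1/8) + (-1)·(1/8) + (4)·(1/4) + (-8)·(1/2) = -13/4.
2: (6)·(1/8) + (-6)·(1/8) + (5)·(1/4) + (-5)·(1/2) = -5/4.
The best pure response is 2 with expected payoff -5/4.

-5/4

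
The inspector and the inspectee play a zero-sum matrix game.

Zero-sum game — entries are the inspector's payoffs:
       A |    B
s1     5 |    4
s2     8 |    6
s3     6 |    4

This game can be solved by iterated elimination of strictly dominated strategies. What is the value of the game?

Row s3 is strictly dominated by row s2 (8>6, 6>4); eliminate s3.
Column A is strictly dominated by B for the inspectee (4<5, 6<8); eliminate A.
Row s1 is strictly dominated by row s2 (6>4); eliminate s1.
Only (s2, B) remains, with payoff 6.

6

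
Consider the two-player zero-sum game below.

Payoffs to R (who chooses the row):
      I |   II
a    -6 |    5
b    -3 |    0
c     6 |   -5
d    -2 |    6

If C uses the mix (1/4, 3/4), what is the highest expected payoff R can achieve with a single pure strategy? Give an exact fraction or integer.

4

a: (-6)·(1/4) + (5)·(3/4) = 9/4.
b: (-3)·(1/4) + (0)·(3/4) = -3/4.
c: (6)·(1/4) + (-5)·(3/4) = -9/4.
d: (-2)·(1/4) + (6)·(3/4) = 4.
The best pure response is d with expected payoff 4.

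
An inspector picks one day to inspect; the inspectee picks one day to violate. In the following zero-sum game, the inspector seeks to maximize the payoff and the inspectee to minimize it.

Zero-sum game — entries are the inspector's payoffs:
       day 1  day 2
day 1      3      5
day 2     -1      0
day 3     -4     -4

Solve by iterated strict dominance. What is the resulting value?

Row day 2 is strictly dominated by row day 1 (3>-1, 5>0); eliminate day 2.
Row day 3 is strictly dominated by row day 1 (3>-4, 5>-4); eliminate day 3.
Column day 2 is strictly dominated by day 1 for the inspectee (3<5); eliminate day 2.
Only (day 1, day 1) remains, with payoff 3.

3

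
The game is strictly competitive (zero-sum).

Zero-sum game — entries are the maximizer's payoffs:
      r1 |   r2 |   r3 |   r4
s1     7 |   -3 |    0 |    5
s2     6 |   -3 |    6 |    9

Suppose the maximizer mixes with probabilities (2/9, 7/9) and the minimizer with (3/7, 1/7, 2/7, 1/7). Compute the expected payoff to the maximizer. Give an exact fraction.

298/63

Against (3/7, 1/7, 2/7, 1/7), each row's expected payoff is s1: 23/7; s2: 36/7.
Taking the (2/9, 7/9)-weighted average: (2/9)·(23/7) + (7/9)·(36/7) = 298/63.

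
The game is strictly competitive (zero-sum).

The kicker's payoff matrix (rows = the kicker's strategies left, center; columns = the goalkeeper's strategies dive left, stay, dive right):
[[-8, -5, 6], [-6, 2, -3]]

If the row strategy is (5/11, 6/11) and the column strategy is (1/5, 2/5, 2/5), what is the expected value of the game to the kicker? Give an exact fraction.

-78/55

Against (1/5, 2/5, 2/5), each row's expected payoff is left: -6/5; center: -8/5.
Taking the (5/11, 6/11)-weighted average: (5/11)·(-6/5) + (6/11)·(-8/5) = -78/55.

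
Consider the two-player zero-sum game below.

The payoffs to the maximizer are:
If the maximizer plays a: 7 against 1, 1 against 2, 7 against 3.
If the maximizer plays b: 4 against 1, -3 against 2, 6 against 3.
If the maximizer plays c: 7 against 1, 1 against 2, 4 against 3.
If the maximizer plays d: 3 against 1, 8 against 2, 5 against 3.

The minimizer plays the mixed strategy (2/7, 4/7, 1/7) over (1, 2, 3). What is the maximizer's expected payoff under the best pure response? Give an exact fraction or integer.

43/7

a: (7)·(2/7) + (1)·(4/7) + (7)·(1/7) = 25/7.
b: (4)·(2/7) + (-3)·(4/7) + (6)·(1/7) = 2/7.
c: (7)·(2/7) + (1)·(4/7) + (4)·(1/7) = 22/7.
d: (3)·(2/7) + (8)·(4/7) + (5)·(1/7) = 43/7.
The best pure response is d with expected payoff 43/7.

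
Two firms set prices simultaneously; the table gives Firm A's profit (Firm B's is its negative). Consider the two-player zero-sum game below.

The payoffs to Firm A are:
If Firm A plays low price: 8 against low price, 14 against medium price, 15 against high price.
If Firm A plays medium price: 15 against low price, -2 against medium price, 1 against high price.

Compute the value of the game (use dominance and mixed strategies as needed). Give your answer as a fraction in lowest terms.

Column high price is strictly dominated by medium price for Firm B (it gives Firm A more in every row).
The remaining 2×2 game on (low price, medium price) × (low price, medium price) has no saddle point. Let Firm A play low price with probability p; indifference gives 8p + 15(1−p) = 14p − 2(1−p), so p = 17/23.
Similarly Firm B's optimal q on low price is 16/23, and the value is 8·(16/23) + (14)·(7/23) = 226/23.

226/23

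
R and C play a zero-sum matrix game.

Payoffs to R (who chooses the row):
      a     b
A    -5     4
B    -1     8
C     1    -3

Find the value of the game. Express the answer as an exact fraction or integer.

5/13

Row A is strictly dominated by row B, so R never plays it.
The remaining 2×2 game on (B, C) × (a, b) has no saddle point. Let R play B with probability p; indifference gives −p + (1−p) = 8p − 3(1−p), so p = 4/13.
Similarly C's optimal q on a is 11/13, and the value is -1·(11/13) + (8)·(2/13) = 5/13.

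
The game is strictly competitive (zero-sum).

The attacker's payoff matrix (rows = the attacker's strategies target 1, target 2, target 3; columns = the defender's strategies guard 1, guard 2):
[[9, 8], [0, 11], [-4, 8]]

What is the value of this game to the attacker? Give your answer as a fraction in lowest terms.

33/4

Row target 3 is strictly dominated by row target 2, so the attacker never plays it.
The remaining 2×2 game on (target 1, target 2) × (guard 1, guard 2) has no saddle point. Let the attacker play target 1 with probability p; indifference gives 9p = 8p + 11(1−p), so p = 11/12.
Similarly the defender's optimal q on guard 1 is 1/4, and the value is 9·(1/4) + (8)·(3/4) = 33/4.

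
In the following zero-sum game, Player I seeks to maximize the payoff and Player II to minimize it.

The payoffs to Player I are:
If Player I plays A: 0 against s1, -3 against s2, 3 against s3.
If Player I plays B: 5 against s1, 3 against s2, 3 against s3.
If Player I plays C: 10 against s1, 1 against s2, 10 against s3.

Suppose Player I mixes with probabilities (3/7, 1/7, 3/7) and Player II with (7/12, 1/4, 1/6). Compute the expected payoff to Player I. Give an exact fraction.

80/21

Against (7/12, 1/4, 1/6), each row's expected payoff is A: -1/4; B: 25/6; C: 31/4.
Taking the (3/7, 1/7, 3/7)-weighted average: (3/7)·(-1/4) + (1/7)·(25/6) + (3/7)·(31/4) = 80/21.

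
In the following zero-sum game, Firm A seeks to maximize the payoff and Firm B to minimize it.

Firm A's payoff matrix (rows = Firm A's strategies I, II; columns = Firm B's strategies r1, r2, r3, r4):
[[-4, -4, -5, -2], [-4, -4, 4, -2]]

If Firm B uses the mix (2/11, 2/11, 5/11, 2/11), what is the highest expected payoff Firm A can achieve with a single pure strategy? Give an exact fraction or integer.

I: (-4)·(2/11) + (-4)·(2/11) + (-5)·(5/11) + (-2)·(2/11) = -45/11.
II: (-4)·(2/11) + (-4)·(2/11) + (4)·(5/11) + (-2)·(2/11) = 0.
The best pure response is II with expected payoff 0.

0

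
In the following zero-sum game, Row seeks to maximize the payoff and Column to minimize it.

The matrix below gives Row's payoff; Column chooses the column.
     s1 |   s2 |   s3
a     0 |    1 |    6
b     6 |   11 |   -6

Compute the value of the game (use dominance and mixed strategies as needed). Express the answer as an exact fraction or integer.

2

Column s2 is strictly dominated by s1 for Column (it gives Row more in every row).
The remaining 2×2 game on (a, b) × (s1, s3) has no saddle point. Let Row play a with probability p; indifference gives 6(1−p) = 6p − 6(1−p), so p = 2/3.
Similarly Column's optimal q on s1 is 2/3, and the value is 0·(2/3) + (6)·(1/3) = 2.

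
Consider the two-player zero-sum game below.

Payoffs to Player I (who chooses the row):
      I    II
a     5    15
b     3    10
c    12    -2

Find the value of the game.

Row b is strictly dominated by row a, so Player I never plays it.
The remaining 2×2 game on (a, c) × (I, II) has no saddle point. Let Player I play a with probability p; indifference gives 5p + 12(1−p) = 15p − 2(1−p), so p = 7/12.
Similarly Player II's optimal q on I is 17/24, and the value is 5·(17/24) + (15)·(7/24) = 95/12.

95/12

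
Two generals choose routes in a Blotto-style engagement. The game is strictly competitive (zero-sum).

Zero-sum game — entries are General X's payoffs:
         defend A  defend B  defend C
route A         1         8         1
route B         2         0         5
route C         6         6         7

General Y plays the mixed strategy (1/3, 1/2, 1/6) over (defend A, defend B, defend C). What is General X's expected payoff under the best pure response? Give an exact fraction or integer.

37/6

route A: (1)·(1/3) + (8)·(1/2) + (1)·(1/6) = 9/2.
route B: (2)·(1/3) + (0)·(1/2) + (5)·(1/6) = 3/2.
route C: (6)·(1/3) + (6)·(1/2) + (7)·(1/6) = 37/6.
The best pure response is route C with expected payoff 37/6.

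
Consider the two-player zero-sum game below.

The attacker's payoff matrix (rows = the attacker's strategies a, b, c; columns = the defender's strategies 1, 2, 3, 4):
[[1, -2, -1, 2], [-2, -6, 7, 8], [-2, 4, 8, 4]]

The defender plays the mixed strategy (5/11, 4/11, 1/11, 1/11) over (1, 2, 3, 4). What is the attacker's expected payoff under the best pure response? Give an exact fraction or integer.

a: (1)·(5/11) + (-2)·(4/11) + (-1)·(1/11) + (2)·(1/11) = -2/11.
b: (-2)·(5/11) + (-6)·(4/11) + (7)·(1/11) + (8)·(1/11) = -19/11.
c: (-2)·(5/11) + (4)·(4/11) + (8)·(1/11) + (4)·(1/11) = 18/11.
The best pure response is c with expected payoff 18/11.

18/11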